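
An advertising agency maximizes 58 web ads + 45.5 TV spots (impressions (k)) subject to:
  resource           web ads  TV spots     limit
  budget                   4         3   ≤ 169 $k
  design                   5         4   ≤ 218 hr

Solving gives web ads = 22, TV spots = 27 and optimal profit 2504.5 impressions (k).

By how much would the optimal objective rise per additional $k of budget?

Check each constraint at x*: budget 169/169 (tight); design 218/218 (tight).
Dual feasibility on the basic columns requires 4·y_budget + 5·y_design = 58, 3·y_budget + 4·y_design = 45.5.
Solving: y_budget = 4.5, y_design = 8.
Shadow price of budget = 4.5.

4.5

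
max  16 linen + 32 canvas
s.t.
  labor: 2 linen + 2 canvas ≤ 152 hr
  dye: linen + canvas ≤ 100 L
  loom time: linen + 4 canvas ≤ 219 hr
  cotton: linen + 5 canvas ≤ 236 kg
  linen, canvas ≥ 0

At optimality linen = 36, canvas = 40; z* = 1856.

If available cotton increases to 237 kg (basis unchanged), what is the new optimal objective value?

Check each constraint at x*: labor 152/152 (tight); dye 76/100 (slack 24); loom time 196/219 (slack 23); cotton 236/236 (tight).
By complementary slackness, y = 0 for the non-binding constraints.
From A_Bᵀ y = c: 2·y_labor + 1·y_cotton = 16; 2·y_labor + 5·y_cotton = 32.
Solving: y_labor = 6, y_cotton = 4.
Δz = y_cotton·Δb = 4 × (1) = 4, so new z* = 1856 + 4 = 1860.

1860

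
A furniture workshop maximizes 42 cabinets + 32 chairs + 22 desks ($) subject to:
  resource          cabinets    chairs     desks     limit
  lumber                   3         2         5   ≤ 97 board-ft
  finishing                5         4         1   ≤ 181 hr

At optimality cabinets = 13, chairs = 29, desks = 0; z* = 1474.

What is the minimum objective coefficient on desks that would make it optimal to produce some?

26

Both lumber and finishing are binding at x*.
From A_Bᵀ y = c: 3·y_lumber + 5·y_finishing = 42; 2·y_lumber + 4·y_finishing = 32.
This yields shadow prices y_lumber = 4, y_finishing = 6.
desks enters the basis when its profit ≥ yᵀa₃ = 4·5 + 6·1 = 26.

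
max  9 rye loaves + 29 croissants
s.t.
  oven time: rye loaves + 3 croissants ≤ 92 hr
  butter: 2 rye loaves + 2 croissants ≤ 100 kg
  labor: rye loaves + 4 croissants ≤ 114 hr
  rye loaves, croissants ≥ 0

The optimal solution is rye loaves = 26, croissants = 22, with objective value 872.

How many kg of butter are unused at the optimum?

4

butter used = 2·26 + 2·22 = 96; slack = 100 − 96 = 4.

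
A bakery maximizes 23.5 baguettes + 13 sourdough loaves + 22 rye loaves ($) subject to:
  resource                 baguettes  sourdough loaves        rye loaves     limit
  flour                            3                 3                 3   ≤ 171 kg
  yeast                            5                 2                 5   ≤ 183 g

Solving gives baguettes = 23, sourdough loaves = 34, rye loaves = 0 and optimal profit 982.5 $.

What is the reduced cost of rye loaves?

-1.5

Both flour and yeast are binding at x*.
Dual feasibility on the basic columns requires 3·y_flour + 5·y_yeast = 23.5, 3·y_flour + 2·y_yeast = 13.
This yields shadow prices y_flour = 2, y_yeast = 3.5.
Reduced cost of rye loaves: c₃ − yᵀa₃ = 22 − (2·3 + 3.5·5) = 22 − 23.5 = -1.5.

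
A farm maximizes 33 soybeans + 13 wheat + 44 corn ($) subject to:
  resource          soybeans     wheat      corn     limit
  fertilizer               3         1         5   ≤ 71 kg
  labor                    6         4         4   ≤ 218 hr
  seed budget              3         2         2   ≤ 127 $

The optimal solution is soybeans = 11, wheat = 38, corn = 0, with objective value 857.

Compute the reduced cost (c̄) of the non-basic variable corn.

Binding: fertilizer and labor. Non-binding: seed budget (18 unused).
Slack constraints have shadow price 0 (complementary slackness).
The binding rows give the dual system: 3·y_fertilizer + 6·y_labor = 33 and 1·y_fertilizer + 4·y_labor = 13.
→ y_fertilizer = 9 and y_labor = 1.
Reduced cost of corn: c₃ − yᵀa₃ = 44 − (9·5 + 1·4) = 44 − 49 = -5.

-5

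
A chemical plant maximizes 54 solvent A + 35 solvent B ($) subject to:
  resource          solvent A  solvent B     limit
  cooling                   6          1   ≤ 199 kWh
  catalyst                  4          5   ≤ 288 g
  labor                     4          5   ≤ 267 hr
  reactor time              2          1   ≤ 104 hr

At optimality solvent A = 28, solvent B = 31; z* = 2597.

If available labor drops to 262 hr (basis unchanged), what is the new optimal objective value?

2567

At the optimum: cooling uses 199 of 199 (binding); catalyst uses 267 of 288 (slack = 21); labor uses 267 of 267 (binding); reactor time uses 87 of 104 (slack = 17).
Since catalyst, reactor time are not tight, their duals are 0.
The binding rows give the dual system: 6·y_cooling + 4·y_labor = 54 and 1·y_cooling + 5·y_labor = 35.
→ y_cooling = 5 and y_labor = 6.
Δz = y_labor·Δb = 6 × (-5) = -30, so new z* = 2597 − 30 = 2567.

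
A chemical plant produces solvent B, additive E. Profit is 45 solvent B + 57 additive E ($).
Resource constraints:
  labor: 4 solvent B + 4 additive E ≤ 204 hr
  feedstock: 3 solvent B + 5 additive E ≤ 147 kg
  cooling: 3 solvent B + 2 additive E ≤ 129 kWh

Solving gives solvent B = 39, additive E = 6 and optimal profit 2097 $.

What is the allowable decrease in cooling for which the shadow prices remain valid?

Binding constraints: feedstock, cooling. The basis is B = [[3,5],[3,2]] with det -9.
Per unit decrease in cooling, x* moves by d = (-0.5556, 0.3333).
The basis stays optimal until solvent B reaches 0; allowable decrease = 70.2 kWh.

70.2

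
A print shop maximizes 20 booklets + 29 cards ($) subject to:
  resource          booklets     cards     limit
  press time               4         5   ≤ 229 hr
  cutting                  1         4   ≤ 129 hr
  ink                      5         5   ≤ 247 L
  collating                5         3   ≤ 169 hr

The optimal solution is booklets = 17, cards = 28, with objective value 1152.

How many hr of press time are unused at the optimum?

press time used = 4·17 + 5·28 = 208; slack = 229 − 208 = 21.

21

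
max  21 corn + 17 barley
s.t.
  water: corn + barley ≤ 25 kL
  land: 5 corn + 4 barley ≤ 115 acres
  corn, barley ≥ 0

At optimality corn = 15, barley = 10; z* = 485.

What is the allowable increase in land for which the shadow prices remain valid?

Binding constraints: water, land. The basis is B = [[1,1],[5,4]] with det -1.
Per unit increase in land, x* moves by d = (1, -1).
The basis stays optimal until barley reaches 0; allowable increase = 10 acres.

10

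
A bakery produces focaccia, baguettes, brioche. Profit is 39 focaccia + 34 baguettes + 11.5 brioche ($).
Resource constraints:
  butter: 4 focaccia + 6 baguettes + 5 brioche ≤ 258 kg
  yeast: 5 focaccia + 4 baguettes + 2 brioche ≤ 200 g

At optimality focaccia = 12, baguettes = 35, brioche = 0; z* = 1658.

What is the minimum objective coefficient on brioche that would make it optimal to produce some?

At the optimum: butter uses 258 of 258 (binding); yeast uses 200 of 200 (binding).
From A_Bᵀ y = c: 4·y_butter + 5·y_yeast = 39; 6·y_butter + 4·y_yeast = 34.
Solving: y_butter = 1, y_yeast = 7.
brioche enters the basis when its profit ≥ yᵀa₃ = 1·5 + 7·2 = 19.

19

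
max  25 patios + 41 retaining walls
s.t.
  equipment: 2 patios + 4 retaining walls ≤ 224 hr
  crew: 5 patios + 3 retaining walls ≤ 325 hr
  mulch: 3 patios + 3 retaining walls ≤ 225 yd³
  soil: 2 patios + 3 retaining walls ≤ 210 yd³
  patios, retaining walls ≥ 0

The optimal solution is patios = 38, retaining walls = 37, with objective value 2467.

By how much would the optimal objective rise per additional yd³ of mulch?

3

Check each constraint at x*: equipment 224/224 (tight); crew 301/325 (slack 24); mulch 225/225 (tight); soil 187/210 (slack 23).
Since crew, soil are not tight, their duals are 0.
From A_Bᵀ y = c: 2·y_equipment + 3·y_mulch = 25; 4·y_equipment + 3·y_mulch = 41.
→ y_equipment = 8 and y_mulch = 3.
Shadow price of mulch = 3.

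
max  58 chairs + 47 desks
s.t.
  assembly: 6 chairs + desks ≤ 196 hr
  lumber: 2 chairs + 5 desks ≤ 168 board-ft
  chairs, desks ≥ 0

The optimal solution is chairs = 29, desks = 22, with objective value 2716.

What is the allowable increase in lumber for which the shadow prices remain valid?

Binding constraints: assembly, lumber. The basis is B = [[6,1],[2,5]] with det 28.
Per unit increase in lumber, x* moves by d = (-0.0357, 0.2143).
The basis stays optimal until chairs reaches 0; allowable increase = 812 board-ft.

812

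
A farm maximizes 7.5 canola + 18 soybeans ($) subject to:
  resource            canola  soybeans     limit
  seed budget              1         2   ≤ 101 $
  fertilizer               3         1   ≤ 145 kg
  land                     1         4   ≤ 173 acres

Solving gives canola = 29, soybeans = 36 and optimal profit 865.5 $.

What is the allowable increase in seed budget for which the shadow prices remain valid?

4

Binding constraints: seed budget, land. The basis is B = [[1,2],[1,4]] with det 2.
Per unit increase in seed budget, x* moves by d = (2, -0.5).
The basis stays optimal until fertilizer becomes binding; allowable increase = 4 $.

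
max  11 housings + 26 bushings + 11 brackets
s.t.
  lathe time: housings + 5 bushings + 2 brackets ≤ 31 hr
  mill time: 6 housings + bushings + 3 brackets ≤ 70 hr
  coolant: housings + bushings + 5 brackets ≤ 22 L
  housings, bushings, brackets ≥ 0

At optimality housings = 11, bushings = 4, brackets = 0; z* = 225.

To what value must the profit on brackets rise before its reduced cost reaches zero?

Check each constraint at x*: lathe time 31/31 (tight); mill time 70/70 (tight); coolant 15/22 (slack 7).
By complementary slackness, y = 0 for the non-binding constraint.
Dual feasibility on the basic columns requires 1·y_lathe time + 6·y_mill time = 11, 5·y_lathe time + 1·y_mill time = 26.
Solving: y_lathe time = 5, y_mill time = 1.
brackets enters the basis when its profit ≥ yᵀa₃ = 5·2 + 1·3 = 13.

13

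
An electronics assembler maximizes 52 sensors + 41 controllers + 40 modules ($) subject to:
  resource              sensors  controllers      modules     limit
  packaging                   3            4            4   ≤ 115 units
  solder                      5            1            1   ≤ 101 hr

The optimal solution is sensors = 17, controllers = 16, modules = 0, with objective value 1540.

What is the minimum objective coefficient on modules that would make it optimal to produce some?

41

Both packaging and solder are binding at x*.
From A_Bᵀ y = c: 3·y_packaging + 5·y_solder = 52; 4·y_packaging + 1·y_solder = 41.
Solving: y_packaging = 9, y_solder = 5.
modules enters the basis when its profit ≥ yᵀa₃ = 9·4 + 5·1 = 41.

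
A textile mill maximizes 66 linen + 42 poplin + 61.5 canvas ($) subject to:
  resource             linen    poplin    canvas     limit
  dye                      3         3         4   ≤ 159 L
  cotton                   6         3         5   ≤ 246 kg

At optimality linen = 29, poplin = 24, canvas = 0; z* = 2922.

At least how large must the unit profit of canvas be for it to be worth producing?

Check each constraint at x*: dye 159/159 (tight); cotton 246/246 (tight).
Dual feasibility on the basic columns requires 3·y_dye + 6·y_cotton = 66, 3·y_dye + 3·y_cotton = 42.
Solving: y_dye = 6, y_cotton = 8.
canvas enters the basis when its profit ≥ yᵀa₃ = 6·4 + 8·5 = 64.

64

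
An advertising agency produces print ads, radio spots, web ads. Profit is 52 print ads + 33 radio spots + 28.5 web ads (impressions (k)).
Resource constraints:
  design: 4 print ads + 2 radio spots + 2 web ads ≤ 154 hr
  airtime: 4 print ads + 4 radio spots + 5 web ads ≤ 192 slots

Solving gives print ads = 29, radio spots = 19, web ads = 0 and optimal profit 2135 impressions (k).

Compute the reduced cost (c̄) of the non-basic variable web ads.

At the optimum: design uses 154 of 154 (binding); airtime uses 192 of 192 (binding).
Dual feasibility on the basic columns requires 4·y_design + 4·y_airtime = 52, 2·y_design + 4·y_airtime = 33.
→ y_design = 9.5 and y_airtime = 3.5.
Reduced cost of web ads: c₃ − yᵀa₃ = 28.5 − (9.5·2 + 3.5·5) = 28.5 − 36.5 = -8.

-8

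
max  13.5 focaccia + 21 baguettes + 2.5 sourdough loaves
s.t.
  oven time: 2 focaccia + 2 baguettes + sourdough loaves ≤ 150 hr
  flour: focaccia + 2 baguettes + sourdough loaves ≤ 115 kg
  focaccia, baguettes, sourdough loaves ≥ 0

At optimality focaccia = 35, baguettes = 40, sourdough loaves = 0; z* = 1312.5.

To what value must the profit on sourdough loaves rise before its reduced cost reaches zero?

10.5

Check each constraint at x*: oven time 150/150 (tight); flour 115/115 (tight).
Dual feasibility on the basic columns requires 2·y_oven time + 1·y_flour = 13.5, 2·y_oven time + 2·y_flour = 21.
Solving: y_oven time = 3, y_flour = 7.5.
sourdough loaves enters the basis when its profit ≥ yᵀa₃ = 3·1 + 7.5·1 = 10.5.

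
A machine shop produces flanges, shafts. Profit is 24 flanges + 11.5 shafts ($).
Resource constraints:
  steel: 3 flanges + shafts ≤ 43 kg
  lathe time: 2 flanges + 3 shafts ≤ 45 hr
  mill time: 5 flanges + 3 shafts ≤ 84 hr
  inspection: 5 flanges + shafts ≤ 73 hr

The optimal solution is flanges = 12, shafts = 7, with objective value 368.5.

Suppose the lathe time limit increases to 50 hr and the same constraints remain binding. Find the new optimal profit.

376

At the optimum: steel uses 43 of 43 (binding); lathe time uses 45 of 45 (binding); mill time uses 81 of 84 (slack = 3); inspection uses 67 of 73 (slack = 6).
By complementary slackness, y = 0 for the non-binding constraints.
Dual feasibility on the basic columns requires 3·y_steel + 2·y_lathe time = 24, 1·y_steel + 3·y_lathe time = 11.5.
→ y_steel = 7 and y_lathe time = 1.5.
Δz = y_lathe time·Δb = 1.5 × (5) = 7.5, so new z* = 368.5 + 7.5 = 376.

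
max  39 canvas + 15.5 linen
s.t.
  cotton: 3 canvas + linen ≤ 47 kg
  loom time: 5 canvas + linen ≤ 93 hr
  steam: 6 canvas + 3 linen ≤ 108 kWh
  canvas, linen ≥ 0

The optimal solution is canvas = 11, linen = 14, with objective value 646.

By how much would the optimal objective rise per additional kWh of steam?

2.5

At the optimum: cotton uses 47 of 47 (binding); loom time uses 69 of 93 (slack = 24); steam uses 108 of 108 (binding).
Since loom time is not tight, its dual is 0.
Dual feasibility on the basic columns requires 3·y_cotton + 6·y_steam = 39, 1·y_cotton + 3·y_steam = 15.5.
→ y_cotton = 8 and y_steam = 2.5.
Shadow price of steam = 2.5.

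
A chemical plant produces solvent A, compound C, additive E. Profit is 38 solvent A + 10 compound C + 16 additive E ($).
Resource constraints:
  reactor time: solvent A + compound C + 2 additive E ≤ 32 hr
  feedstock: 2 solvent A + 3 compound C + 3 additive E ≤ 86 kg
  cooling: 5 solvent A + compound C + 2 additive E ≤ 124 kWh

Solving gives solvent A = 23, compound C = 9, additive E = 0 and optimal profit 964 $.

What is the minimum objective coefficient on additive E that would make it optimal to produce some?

Binding: reactor time and cooling. Non-binding: feedstock (13 unused).
Slack constraints have shadow price 0 (complementary slackness).
From A_Bᵀ y = c: 1·y_reactor time + 5·y_cooling = 38; 1·y_reactor time + 1·y_cooling = 10.
Solving: y_reactor time = 3, y_cooling = 7.
additive E enters the basis when its profit ≥ yᵀa₃ = 3·2 + 7·2 = 20.

20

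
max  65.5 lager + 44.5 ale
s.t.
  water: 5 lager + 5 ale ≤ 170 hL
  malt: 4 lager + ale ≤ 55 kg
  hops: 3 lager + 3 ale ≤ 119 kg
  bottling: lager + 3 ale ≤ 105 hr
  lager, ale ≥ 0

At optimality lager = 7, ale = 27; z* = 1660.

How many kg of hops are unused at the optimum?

hops used = 3·7 + 3·27 = 102; slack = 119 − 102 = 17.

17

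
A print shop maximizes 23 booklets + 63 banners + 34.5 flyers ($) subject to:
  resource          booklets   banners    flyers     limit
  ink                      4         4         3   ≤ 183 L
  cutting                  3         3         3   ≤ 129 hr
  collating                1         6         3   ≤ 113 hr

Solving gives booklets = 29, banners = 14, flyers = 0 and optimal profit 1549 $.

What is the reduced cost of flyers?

-4.5

Check each constraint at x*: ink 172/183 (slack 11); cutting 129/129 (tight); collating 113/113 (tight).
Slack constraints have shadow price 0 (complementary slackness).
The binding rows give the dual system: 3·y_cutting + 1·y_collating = 23 and 3·y_cutting + 6·y_collating = 63.
Solving: y_cutting = 5, y_collating = 8.
Reduced cost of flyers: c₃ − yᵀa₃ = 34.5 − (5·3 + 8·3) = 34.5 − 39 = -4.5.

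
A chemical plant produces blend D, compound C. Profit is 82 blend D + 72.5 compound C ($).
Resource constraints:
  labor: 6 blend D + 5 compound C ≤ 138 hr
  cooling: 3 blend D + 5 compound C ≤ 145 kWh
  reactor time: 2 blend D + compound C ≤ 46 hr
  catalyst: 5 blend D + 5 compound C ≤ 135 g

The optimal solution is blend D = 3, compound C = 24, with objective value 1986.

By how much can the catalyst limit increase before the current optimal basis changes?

Binding constraints: labor, catalyst. The basis is B = [[6,5],[5,5]] with det 5.
Per unit increase in catalyst, x* moves by d = (-1, 1.2).
The basis stays optimal until blend D reaches 0; allowable increase = 3 g.

3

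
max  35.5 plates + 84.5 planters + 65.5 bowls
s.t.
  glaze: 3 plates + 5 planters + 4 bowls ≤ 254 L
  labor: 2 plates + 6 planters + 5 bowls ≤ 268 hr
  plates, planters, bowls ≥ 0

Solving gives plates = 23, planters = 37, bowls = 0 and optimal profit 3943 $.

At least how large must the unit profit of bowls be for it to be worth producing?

At the optimum: glaze uses 254 of 254 (binding); labor uses 268 of 268 (binding).
The binding rows give the dual system: 3·y_glaze + 2·y_labor = 35.5 and 5·y_glaze + 6·y_labor = 84.5.
This yields shadow prices y_glaze = 5.5, y_labor = 9.5.
bowls enters the basis when its profit ≥ yᵀa₃ = 5.5·4 + 9.5·5 = 69.5.

69.5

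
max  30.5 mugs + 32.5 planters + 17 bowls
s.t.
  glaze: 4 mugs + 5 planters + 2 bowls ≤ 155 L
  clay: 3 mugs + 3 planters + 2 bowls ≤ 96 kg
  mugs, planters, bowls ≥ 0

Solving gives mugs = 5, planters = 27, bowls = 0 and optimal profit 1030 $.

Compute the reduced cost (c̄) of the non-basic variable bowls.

Both glaze and clay are binding at x*.
The binding rows give the dual system: 4·y_glaze + 3·y_clay = 30.5 and 5·y_glaze + 3·y_clay = 32.5.
This yields shadow prices y_glaze = 2, y_clay = 7.5.
Reduced cost of bowls: c₃ − yᵀa₃ = 17 − (2·2 + 7.5·2) = 17 − 19 = -2.

-2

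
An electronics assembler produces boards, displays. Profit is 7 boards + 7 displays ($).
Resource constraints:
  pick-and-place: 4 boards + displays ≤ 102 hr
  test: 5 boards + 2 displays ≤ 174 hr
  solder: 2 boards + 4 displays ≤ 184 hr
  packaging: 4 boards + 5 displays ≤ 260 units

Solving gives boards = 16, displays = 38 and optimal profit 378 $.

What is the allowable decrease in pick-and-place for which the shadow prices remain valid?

Binding constraints: pick-and-place, solder. The basis is B = [[4,1],[2,4]] with det 14.
Per unit decrease in pick-and-place, x* moves by d = (-0.2857, 0.1429).
The basis stays optimal until boards reaches 0; allowable decrease = 56 hr.

56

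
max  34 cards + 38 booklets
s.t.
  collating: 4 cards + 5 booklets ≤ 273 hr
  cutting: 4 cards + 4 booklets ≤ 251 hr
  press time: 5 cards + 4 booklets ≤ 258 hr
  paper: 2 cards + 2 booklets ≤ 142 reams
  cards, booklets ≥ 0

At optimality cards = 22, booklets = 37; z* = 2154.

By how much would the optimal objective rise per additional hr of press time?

Check each constraint at x*: collating 273/273 (tight); cutting 236/251 (slack 15); press time 258/258 (tight); paper 118/142 (slack 24).
Slack constraints have shadow price 0 (complementary slackness).
The binding rows give the dual system: 4·y_collating + 5·y_press time = 34 and 5·y_collating + 4·y_press time = 38.
Solving: y_collating = 6, y_press time = 2.
Shadow price of press time = 2.

2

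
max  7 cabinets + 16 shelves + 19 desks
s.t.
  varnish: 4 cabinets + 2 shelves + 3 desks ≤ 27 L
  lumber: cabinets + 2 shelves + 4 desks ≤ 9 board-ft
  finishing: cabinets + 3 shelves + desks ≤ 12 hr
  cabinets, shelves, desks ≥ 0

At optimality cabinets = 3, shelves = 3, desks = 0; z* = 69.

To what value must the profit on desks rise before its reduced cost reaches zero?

Check each constraint at x*: varnish 18/27 (slack 9); lumber 9/9 (tight); finishing 12/12 (tight).
Since varnish is not tight, its dual is 0.
Dual feasibility on the basic columns requires 1·y_lumber + 1·y_finishing = 7, 2·y_lumber + 3·y_finishing = 16.
This yields shadow prices y_lumber = 5, y_finishing = 2.
desks enters the basis when its profit ≥ yᵀa₃ = 5·4 + 2·1 = 22.

22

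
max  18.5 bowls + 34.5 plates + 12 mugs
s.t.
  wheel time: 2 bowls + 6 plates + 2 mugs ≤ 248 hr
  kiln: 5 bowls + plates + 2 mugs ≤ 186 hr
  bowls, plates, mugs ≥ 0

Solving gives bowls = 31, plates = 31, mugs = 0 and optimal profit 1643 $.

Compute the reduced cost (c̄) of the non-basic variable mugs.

-2

At the optimum: wheel time uses 248 of 248 (binding); kiln uses 186 of 186 (binding).
From A_Bᵀ y = c: 2·y_wheel time + 5·y_kiln = 18.5; 6·y_wheel time + 1·y_kiln = 34.5.
Solving: y_wheel time = 5.5, y_kiln = 1.5.
Reduced cost of mugs: c₃ − yᵀa₃ = 12 − (5.5·2 + 1.5·2) = 12 − 14 = -2.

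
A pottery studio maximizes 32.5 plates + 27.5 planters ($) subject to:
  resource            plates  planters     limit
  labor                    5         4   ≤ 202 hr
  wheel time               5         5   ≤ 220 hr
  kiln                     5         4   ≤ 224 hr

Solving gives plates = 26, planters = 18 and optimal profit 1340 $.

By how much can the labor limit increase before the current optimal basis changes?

18

Binding constraints: labor, wheel time. The basis is B = [[5,4],[5,5]] with det 5.
Per unit increase in labor, x* moves by d = (1, -1).
The basis stays optimal until planters reaches 0; allowable increase = 18 hr.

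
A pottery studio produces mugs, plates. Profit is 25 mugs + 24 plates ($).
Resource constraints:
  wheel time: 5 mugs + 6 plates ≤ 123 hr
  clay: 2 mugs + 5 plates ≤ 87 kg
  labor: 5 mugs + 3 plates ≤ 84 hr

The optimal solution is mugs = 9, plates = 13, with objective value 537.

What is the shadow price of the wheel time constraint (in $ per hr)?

At the optimum: wheel time uses 123 of 123 (binding); clay uses 83 of 87 (slack = 4); labor uses 84 of 84 (binding).
By complementary slackness, y = 0 for the non-binding constraint.
The binding rows give the dual system: 5·y_wheel time + 5·y_labor = 25 and 6·y_wheel time + 3·y_labor = 24.
This yields shadow prices y_wheel time = 3, y_labor = 2.
Shadow price of wheel time = 3.

3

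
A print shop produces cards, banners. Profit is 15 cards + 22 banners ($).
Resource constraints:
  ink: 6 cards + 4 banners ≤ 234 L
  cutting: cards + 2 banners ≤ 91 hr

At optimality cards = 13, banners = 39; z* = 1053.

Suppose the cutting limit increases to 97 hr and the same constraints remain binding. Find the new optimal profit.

1107

At the optimum: ink uses 234 of 234 (binding); cutting uses 91 of 91 (binding).
Dual feasibility on the basic columns requires 6·y_ink + 1·y_cutting = 15, 4·y_ink + 2·y_cutting = 22.
→ y_ink = 1 and y_cutting = 9.
Δz = y_cutting·Δb = 9 × (6) = 54, so new z* = 1053 + 54 = 1107.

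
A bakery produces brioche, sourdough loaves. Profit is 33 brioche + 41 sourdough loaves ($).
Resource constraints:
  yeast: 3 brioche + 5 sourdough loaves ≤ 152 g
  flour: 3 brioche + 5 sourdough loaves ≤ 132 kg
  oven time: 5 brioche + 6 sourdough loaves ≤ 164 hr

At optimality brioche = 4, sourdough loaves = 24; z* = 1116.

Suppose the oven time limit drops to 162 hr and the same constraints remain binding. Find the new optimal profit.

Check each constraint at x*: yeast 132/152 (slack 20); flour 132/132 (tight); oven time 164/164 (tight).
Slack constraints have shadow price 0 (complementary slackness).
Dual feasibility on the basic columns requires 3·y_flour + 5·y_oven time = 33, 5·y_flour + 6·y_oven time = 41.
This yields shadow prices y_flour = 1, y_oven time = 6.
Δz = y_oven time·Δb = 6 × (-2) = -12, so new z* = 1116 − 12 = 1104.

1104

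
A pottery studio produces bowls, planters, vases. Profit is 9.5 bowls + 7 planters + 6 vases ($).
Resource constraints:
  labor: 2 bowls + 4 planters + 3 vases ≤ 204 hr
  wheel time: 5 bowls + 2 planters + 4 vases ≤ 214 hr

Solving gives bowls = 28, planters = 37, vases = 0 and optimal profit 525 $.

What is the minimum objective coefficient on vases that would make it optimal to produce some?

9

Both labor and wheel time are binding at x*.
The binding rows give the dual system: 2·y_labor + 5·y_wheel time = 9.5 and 4·y_labor + 2·y_wheel time = 7.
Solving: y_labor = 1, y_wheel time = 1.5.
vases enters the basis when its profit ≥ yᵀa₃ = 1·3 + 1.5·4 = 9.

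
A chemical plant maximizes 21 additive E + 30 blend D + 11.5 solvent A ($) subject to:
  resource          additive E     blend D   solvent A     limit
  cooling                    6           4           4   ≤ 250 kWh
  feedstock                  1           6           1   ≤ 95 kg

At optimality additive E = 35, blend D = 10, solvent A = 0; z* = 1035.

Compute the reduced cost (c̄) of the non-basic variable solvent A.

-3.5

At the optimum: cooling uses 250 of 250 (binding); feedstock uses 95 of 95 (binding).
Dual feasibility on the basic columns requires 6·y_cooling + 1·y_feedstock = 21, 4·y_cooling + 6·y_feedstock = 30.
Solving: y_cooling = 3, y_feedstock = 3.
Reduced cost of solvent A: c₃ − yᵀa₃ = 11.5 − (3·4 + 3·1) = 11.5 − 15 = -3.5.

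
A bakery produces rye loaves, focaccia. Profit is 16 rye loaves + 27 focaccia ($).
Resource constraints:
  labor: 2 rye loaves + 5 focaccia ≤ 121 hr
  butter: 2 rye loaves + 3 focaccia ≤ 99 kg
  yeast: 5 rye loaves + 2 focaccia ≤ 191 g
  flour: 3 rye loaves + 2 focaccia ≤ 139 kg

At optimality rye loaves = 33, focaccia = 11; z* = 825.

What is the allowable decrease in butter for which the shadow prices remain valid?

Binding constraints: labor, butter. The basis is B = [[2,5],[2,3]] with det -4.
Per unit decrease in butter, x* moves by d = (-1.25, 0.5).
The basis stays optimal until rye loaves reaches 0; allowable decrease = 26.4 kg.

26.4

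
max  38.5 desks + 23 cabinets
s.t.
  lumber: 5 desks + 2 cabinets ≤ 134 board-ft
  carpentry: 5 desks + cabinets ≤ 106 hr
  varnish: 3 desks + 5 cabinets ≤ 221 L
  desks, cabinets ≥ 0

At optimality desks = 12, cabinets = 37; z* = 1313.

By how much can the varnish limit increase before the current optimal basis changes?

Binding constraints: lumber, varnish. The basis is B = [[5,2],[3,5]] with det 19.
Per unit increase in varnish, x* moves by d = (-0.1053, 0.2632).
The basis stays optimal until desks reaches 0; allowable increase = 114 L.

114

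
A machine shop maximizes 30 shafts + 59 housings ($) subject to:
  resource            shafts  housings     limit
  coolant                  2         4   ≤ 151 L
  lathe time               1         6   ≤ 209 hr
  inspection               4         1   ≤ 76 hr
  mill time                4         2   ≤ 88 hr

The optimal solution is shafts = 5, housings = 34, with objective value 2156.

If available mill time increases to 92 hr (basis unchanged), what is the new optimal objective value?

Binding: lathe time and mill time. Non-binding: coolant (5 unused), inspection (22 unused).
By complementary slackness, y = 0 for the non-binding constraints.
The binding rows give the dual system: 1·y_lathe time + 4·y_mill time = 30 and 6·y_lathe time + 2·y_mill time = 59.
→ y_lathe time = 8 and y_mill time = 5.5.
Δz = y_mill time·Δb = 5.5 × (4) = 22, so new z* = 2156 + 22 = 2178.

2178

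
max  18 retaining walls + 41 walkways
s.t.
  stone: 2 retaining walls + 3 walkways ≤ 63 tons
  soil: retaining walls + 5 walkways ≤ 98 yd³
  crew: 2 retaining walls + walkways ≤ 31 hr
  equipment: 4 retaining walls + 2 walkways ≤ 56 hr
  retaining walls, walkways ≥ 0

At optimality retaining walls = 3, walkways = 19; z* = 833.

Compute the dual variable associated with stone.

At the optimum: stone uses 63 of 63 (binding); soil uses 98 of 98 (binding); crew uses 25 of 31 (slack = 6); equipment uses 50 of 56 (slack = 6).
Since crew, equipment are not tight, their duals are 0.
Dual feasibility on the basic columns requires 2·y_stone + 1·y_soil = 18, 3·y_stone + 5·y_soil = 41.
→ y_stone = 7 and y_soil = 4.
Shadow price of stone = 7.

7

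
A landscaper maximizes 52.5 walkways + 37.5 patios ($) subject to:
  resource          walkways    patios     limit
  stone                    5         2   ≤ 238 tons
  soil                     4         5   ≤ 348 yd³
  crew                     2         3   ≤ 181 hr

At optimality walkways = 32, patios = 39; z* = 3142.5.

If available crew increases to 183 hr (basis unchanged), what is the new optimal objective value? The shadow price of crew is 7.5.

Δb = 2, so new z* = 3142.5 + (7.5)·(2) = 3142.5 + 15 = 3157.5.

3157.5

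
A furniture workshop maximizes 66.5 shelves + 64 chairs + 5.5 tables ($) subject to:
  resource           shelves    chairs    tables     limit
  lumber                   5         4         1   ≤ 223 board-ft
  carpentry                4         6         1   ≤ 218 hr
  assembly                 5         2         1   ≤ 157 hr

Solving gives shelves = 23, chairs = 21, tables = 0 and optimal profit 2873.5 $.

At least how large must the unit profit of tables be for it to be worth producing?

15

Binding: carpentry and assembly. Non-binding: lumber (24 unused).
Slack constraints have shadow price 0 (complementary slackness).
The binding rows give the dual system: 4·y_carpentry + 5·y_assembly = 66.5 and 6·y_carpentry + 2·y_assembly = 64.
This yields shadow prices y_carpentry = 8.5, y_assembly = 6.5.
tables enters the basis when its profit ≥ yᵀa₃ = 8.5·1 + 6.5·1 = 15.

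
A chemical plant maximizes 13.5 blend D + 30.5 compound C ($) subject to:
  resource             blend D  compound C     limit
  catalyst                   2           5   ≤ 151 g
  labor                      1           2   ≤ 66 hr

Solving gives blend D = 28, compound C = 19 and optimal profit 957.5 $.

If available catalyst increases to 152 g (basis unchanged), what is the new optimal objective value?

961

At the optimum: catalyst uses 151 of 151 (binding); labor uses 66 of 66 (binding).
From A_Bᵀ y = c: 2·y_catalyst + 1·y_labor = 13.5; 5·y_catalyst + 2·y_labor = 30.5.
→ y_catalyst = 3.5 and y_labor = 6.5.
Δz = y_catalyst·Δb = 3.5 × (1) = 3.5, so new z* = 957.5 + 3.5 = 961.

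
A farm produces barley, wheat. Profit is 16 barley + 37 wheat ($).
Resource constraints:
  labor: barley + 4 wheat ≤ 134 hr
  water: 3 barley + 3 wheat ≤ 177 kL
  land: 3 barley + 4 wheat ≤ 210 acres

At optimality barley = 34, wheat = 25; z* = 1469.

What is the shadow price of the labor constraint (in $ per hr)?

Check each constraint at x*: labor 134/134 (tight); water 177/177 (tight); land 202/210 (slack 8).
Slack constraints have shadow price 0 (complementary slackness).
Dual feasibility on the basic columns requires 1·y_labor + 3·y_water = 16, 4·y_labor + 3·y_water = 37.
Solving: y_labor = 7, y_water = 3.
Shadow price of labor = 7.

7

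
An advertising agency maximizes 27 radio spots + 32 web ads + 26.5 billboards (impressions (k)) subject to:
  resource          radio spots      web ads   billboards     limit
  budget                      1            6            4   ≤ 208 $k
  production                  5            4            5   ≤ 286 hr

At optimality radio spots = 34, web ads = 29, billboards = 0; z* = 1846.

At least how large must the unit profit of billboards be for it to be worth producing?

At the optimum: budget uses 208 of 208 (binding); production uses 286 of 286 (binding).
Dual feasibility on the basic columns requires 1·y_budget + 5·y_production = 27, 6·y_budget + 4·y_production = 32.
This yields shadow prices y_budget = 2, y_production = 5.
billboards enters the basis when its profit ≥ yᵀa₃ = 2·4 + 5·5 = 33.

33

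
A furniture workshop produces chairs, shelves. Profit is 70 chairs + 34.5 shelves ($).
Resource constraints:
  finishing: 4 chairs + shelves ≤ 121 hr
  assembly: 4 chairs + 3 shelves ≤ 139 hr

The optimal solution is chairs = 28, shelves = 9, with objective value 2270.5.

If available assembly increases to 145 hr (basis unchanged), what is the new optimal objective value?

At the optimum: finishing uses 121 of 121 (binding); assembly uses 139 of 139 (binding).
The binding rows give the dual system: 4·y_finishing + 4·y_assembly = 70 and 1·y_finishing + 3·y_assembly = 34.5.
→ y_finishing = 9 and y_assembly = 8.5.
Δz = y_assembly·Δb = 8.5 × (6) = 51, so new z* = 2270.5 + 51 = 2321.5.

2321.5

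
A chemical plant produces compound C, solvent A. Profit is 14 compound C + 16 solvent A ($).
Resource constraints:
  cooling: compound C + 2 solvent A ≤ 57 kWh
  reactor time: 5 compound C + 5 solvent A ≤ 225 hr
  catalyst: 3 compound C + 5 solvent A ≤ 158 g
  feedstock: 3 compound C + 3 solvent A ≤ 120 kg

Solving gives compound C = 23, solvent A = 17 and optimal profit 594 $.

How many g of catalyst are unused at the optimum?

catalyst used = 3·23 + 5·17 = 154; slack = 158 − 154 = 4.

4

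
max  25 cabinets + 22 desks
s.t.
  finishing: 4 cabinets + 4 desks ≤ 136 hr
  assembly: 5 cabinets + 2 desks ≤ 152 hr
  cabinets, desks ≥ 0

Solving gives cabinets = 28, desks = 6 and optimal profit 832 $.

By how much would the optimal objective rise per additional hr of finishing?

5

At the optimum: finishing uses 136 of 136 (binding); assembly uses 152 of 152 (binding).
The binding rows give the dual system: 4·y_finishing + 5·y_assembly = 25 and 4·y_finishing + 2·y_assembly = 22.
This yields shadow prices y_finishing = 5, y_assembly = 1.
Shadow price of finishing = 5.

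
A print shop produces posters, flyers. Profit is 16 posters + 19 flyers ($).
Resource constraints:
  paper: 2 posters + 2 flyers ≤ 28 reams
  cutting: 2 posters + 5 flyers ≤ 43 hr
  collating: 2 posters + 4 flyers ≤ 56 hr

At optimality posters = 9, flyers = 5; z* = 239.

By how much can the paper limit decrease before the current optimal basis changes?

10.8

Binding constraints: paper, cutting. The basis is B = [[2,2],[2,5]] with det 6.
Per unit decrease in paper, x* moves by d = (-0.8333, 0.3333).
The basis stays optimal until posters reaches 0; allowable decrease = 10.8 reams.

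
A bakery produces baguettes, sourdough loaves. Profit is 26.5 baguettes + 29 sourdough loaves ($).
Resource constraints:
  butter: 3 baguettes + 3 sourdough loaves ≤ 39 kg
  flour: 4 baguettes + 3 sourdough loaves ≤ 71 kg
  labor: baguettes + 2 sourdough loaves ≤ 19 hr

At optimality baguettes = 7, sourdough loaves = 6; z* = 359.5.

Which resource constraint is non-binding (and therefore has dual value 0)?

butter: 39/39 (binding)
flour: 46/71 (slack 25)
labor: 19/19 (binding)
By complementary slackness, a constraint with positive slack has shadow price 0 → flour.

flour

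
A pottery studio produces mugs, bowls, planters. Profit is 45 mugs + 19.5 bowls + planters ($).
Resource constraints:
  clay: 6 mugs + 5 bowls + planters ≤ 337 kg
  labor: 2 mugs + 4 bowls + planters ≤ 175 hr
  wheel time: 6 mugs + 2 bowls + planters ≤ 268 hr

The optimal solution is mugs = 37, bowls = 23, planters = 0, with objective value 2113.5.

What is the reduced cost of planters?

-6.5

Check each constraint at x*: clay 337/337 (tight); labor 166/175 (slack 9); wheel time 268/268 (tight).
Slack constraints have shadow price 0 (complementary slackness).
The binding rows give the dual system: 6·y_clay + 6·y_wheel time = 45 and 5·y_clay + 2·y_wheel time = 19.5.
This yields shadow prices y_clay = 1.5, y_wheel time = 6.
Reduced cost of planters: c₃ − yᵀa₃ = 1 − (1.5·1 + 6·1) = 1 − 7.5 = -6.5.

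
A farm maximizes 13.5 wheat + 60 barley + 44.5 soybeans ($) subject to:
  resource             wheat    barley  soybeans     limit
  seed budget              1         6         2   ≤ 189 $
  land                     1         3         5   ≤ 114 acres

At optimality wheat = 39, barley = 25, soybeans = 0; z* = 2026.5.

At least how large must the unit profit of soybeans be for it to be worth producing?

Check each constraint at x*: seed budget 189/189 (tight); land 114/114 (tight).
From A_Bᵀ y = c: 1·y_seed budget + 1·y_land = 13.5; 6·y_seed budget + 3·y_land = 60.
→ y_seed budget = 6.5 and y_land = 7.
soybeans enters the basis when its profit ≥ yᵀa₃ = 6.5·2 + 7·5 = 48.

48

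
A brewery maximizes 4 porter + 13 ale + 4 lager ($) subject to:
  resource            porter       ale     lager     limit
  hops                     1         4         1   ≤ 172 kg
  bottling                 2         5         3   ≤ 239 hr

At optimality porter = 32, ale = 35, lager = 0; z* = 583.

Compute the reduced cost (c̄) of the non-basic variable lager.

Both hops and bottling are binding at x*.
From A_Bᵀ y = c: 1·y_hops + 2·y_bottling = 4; 4·y_hops + 5·y_bottling = 13.
This yields shadow prices y_hops = 2, y_bottling = 1.
Reduced cost of lager: c₃ − yᵀa₃ = 4 − (2·1 + 1·3) = 4 − 5 = -1.

-1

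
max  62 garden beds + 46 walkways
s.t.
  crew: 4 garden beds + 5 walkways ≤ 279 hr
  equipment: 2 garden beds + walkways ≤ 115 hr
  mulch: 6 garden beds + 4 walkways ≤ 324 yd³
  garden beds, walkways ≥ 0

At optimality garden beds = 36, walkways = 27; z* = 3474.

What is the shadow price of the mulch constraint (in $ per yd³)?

9

Check each constraint at x*: crew 279/279 (tight); equipment 99/115 (slack 16); mulch 324/324 (tight).
Slack constraints have shadow price 0 (complementary slackness).
From A_Bᵀ y = c: 4·y_crew + 6·y_mulch = 62; 5·y_crew + 4·y_mulch = 46.
→ y_crew = 2 and y_mulch = 9.
Shadow price of mulch = 9.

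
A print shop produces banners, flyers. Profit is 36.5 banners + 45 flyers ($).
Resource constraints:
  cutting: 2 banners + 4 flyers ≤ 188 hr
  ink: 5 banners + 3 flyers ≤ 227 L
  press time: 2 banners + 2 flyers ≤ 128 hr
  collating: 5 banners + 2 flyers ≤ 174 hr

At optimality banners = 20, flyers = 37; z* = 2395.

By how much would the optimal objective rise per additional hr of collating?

3.5

Check each constraint at x*: cutting 188/188 (tight); ink 211/227 (slack 16); press time 114/128 (slack 14); collating 174/174 (tight).
Slack constraints have shadow price 0 (complementary slackness).
From A_Bᵀ y = c: 2·y_cutting + 5·y_collating = 36.5; 4·y_cutting + 2·y_collating = 45.
→ y_cutting = 9.5 and y_collating = 3.5.
Shadow price of collating = 3.5.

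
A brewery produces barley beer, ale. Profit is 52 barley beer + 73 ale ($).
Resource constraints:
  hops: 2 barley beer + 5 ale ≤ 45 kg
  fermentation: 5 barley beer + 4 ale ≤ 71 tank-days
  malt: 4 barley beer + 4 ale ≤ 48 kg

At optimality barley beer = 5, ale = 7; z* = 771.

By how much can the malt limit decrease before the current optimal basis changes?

12

Binding constraints: hops, malt. The basis is B = [[2,5],[4,4]] with det -12.
Per unit decrease in malt, x* moves by d = (-0.4167, 0.1667).
The basis stays optimal until barley beer reaches 0; allowable decrease = 12 kg.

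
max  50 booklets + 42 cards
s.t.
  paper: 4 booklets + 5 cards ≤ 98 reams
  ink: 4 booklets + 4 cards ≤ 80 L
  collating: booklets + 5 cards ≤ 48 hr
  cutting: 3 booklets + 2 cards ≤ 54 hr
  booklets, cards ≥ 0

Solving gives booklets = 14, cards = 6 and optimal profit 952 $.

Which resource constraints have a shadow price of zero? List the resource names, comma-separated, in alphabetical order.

collating, paper

paper: 86/98 (slack 12)
ink: 80/80 (binding)
collating: 44/48 (slack 4)
cutting: 54/54 (binding)
By complementary slackness, a constraint with positive slack has shadow price 0 → collating, paper.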